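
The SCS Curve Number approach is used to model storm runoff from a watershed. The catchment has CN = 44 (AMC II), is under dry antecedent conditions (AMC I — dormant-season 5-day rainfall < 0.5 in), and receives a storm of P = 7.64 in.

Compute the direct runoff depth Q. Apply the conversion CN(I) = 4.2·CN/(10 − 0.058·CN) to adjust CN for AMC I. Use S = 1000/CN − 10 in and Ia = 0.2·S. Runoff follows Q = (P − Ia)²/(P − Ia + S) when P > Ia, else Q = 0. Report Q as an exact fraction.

Q = 1697809/21699975 in ≈ 0.078 in

Adjust CN=44 to AMC I: 4.2·44/(10 − 0.058·44) → (924/5) ÷ (931/125) = 3300/133 ≈ 24.812
Max retention: S = 1000/(3300/133) − 10 = 1000/33 in (≈ 30.303 in)
Initial abstraction Ia = S/5 = (1000/33)/5 = 200/33 ≈ 6.061 in
Since P=7.640 > Ia=6.061: effective rainfall P−Ia = 1303/825 in
Runoff Q = (P−Ia)²/(P−Ia+S) = (1.579)²/(1.579+30.303) = 1697809/21699975 ≈ 0.078 in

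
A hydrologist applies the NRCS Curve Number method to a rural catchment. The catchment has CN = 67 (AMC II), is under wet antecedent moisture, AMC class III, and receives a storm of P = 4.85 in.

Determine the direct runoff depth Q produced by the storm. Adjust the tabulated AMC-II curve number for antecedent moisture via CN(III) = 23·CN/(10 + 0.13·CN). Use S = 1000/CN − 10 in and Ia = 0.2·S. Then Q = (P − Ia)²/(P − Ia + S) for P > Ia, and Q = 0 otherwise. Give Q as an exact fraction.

CN(III) from CN(II)=67: (23·67)/(10 + 0.13·67) = 154100/1871 ≈ 82.362
S = 1000/(154100/1871) − 10 = 3300/1541 in ≈ 2.141 in
Ia = 0.2·(3300/1541) = 660/1541 in ≈ 0.428 in
Excess rainfall: 4.850 − 0.428 = 4.422 in; P > Ia so Q > 0
Q: (136277/30820)² ÷ (202277/30820) = 18571420729/6234177140 in (≈ 2.979 in)

Q = 18571420729/6234177140 in ≈ 2.979 in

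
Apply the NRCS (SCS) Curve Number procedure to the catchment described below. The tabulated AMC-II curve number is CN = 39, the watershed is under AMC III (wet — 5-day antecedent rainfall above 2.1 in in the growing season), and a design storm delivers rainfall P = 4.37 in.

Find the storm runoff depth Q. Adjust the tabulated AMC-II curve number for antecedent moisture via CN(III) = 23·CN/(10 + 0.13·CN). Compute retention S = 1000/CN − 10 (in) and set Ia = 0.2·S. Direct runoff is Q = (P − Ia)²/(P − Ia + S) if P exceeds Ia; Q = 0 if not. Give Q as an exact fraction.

Q = 72894060121/78935013300 in ≈ 0.923 in

CN(III) from CN(II)=39: (23·39)/(10 + 0.13·39) = 89700/1507 ≈ 59.522
S = 1000/(89700/1507) − 10 = 6100/897 in ≈ 6.800 in
Ia = 0.2·(6100/897) = 1220/897 in ≈ 1.360 in
Excess rainfall: 4.370 − 1.360 = 3.010 in; P > Ia so Q > 0
Runoff Q = (P−Ia)²/(P−Ia+S) = (3.010)²/(3.010+6.800) = 72894060121/78935013300 ≈ 0.923 in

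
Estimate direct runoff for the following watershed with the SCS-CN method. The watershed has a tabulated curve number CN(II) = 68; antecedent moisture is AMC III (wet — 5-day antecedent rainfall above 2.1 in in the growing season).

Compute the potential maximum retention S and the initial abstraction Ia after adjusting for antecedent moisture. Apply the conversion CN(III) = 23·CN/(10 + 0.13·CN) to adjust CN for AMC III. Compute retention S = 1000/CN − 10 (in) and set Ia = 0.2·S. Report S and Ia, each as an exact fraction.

CN(III) from CN(II)=68: (23·68)/(10 + 0.13·68) = 39100/471 ≈ 83.015
Retention S: 1000/CN − 10 with CN=83.015 → S = 800/391 ≈ 2.046 in
Ia = 0.2·(800/391) = 160/391 in ≈ 0.409 in

S = 800/391 in ≈ 2.046 in; Ia = 160/391 in ≈ 0.409 in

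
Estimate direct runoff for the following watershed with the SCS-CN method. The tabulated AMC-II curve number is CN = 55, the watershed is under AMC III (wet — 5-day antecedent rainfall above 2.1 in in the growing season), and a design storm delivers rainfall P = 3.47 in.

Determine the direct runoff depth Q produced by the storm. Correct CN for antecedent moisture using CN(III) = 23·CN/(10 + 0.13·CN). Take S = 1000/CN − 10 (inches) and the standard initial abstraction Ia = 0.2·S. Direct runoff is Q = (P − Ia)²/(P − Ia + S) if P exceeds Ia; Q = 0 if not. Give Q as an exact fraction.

Q = 4870783681/4042712300 in ≈ 1.205 in

Adjust CN=55 to AMC III: 23·55/(10 + 0.13·55) → 1265 ÷ (343/20) = 25300/343 ≈ 73.761
Max retention: S = 1000/(25300/343) − 10 = 900/253 in (≈ 3.557 in)
Initial abstraction Ia = S/5 = (900/253)/5 = 180/253 ≈ 0.711 in
P − Ia = 3.470 − 0.711 = 69791/25300 ≈ 2.759 in (> 0, runoff occurs)
Q: (69791/25300)² ÷ (159791/25300) = 4870783681/4042712300 in (≈ 1.205 in)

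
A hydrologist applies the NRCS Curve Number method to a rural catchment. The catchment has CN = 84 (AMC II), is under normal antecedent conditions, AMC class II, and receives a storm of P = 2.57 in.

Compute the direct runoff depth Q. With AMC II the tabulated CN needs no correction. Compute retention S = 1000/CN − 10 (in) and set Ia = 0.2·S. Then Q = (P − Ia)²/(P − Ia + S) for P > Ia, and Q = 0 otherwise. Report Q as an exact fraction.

Q = 21132409/18053700 in ≈ 1.171 in

AMC II — tabulated CN = 84 applies directly.
S = 1000/84 − 10 = 40/21 in ≈ 1.905 in
Initial abstraction Ia = S/5 = (40/21)/5 = 8/21 ≈ 0.381 in
Since P=2.570 > Ia=0.381: effective rainfall P−Ia = 4597/2100 in
Q: (4597/2100)² ÷ (8597/2100) = 21132409/18053700 in (≈ 1.171 in)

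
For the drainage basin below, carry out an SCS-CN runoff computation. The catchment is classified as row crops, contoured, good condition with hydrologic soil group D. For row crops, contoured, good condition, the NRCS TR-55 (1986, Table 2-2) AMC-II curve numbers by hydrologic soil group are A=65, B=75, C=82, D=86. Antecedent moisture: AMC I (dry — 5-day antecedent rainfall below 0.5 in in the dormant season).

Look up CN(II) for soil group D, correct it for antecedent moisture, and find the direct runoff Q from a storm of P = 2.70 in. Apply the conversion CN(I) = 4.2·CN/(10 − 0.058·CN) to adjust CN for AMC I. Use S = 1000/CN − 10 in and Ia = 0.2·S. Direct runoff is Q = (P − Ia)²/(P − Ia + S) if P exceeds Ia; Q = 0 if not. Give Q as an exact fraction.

Q = 6165289/9653070 in ≈ 0.639 in

NRCS table: row crops, contoured, good condition, soil group D → CN(II) = 86
Dry (AMC I): CN(I) = 4.2·86/(10 − 0.058·86) = (1806/5)/(1253/250) = 12900/179 ≈ 72.067
S = 1000/(12900/179) − 10 = 500/129 in ≈ 3.876 in
Initial abstraction Ia = S/5 = (500/129)/5 = 100/129 ≈ 0.775 in
Excess rainfall: 2.700 − 0.775 = 1.925 in; P > Ia so Q > 0
Q: (2483/1290)² ÷ (7483/1290) = 6165289/9653070 in (≈ 0.639 in)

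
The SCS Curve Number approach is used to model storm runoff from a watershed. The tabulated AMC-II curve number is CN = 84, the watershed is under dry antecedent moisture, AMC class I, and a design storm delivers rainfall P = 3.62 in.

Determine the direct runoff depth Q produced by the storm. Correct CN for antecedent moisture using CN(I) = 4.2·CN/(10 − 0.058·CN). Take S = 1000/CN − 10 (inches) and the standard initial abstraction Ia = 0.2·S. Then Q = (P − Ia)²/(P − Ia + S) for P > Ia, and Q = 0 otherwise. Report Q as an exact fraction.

CN(I) from CN(II)=84: (4.2·84)/(10 − 0.058·84) = 44100/641 ≈ 68.799
S = 1000/(44100/641) − 10 = 2000/441 in ≈ 4.535 in
Ia = 0.2·(2000/441) = 400/441 in ≈ 0.907 in
P − Ia = 3.620 − 0.907 = 59821/22050 ≈ 2.713 in (> 0, runoff occurs)
Runoff Q = (P−Ia)²/(P−Ia+S) = (2.713)²/(2.713+4.535) = 3578552041/3524053050 ≈ 1.015 in

Q = 3578552041/3524053050 in ≈ 1.015 in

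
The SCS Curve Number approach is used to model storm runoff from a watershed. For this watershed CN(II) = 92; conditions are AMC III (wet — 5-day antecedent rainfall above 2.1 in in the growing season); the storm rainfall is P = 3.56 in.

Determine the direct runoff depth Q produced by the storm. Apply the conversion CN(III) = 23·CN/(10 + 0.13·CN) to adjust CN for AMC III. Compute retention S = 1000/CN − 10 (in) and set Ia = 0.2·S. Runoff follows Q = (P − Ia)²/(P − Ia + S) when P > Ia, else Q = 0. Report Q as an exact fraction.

Q = 2123458561/675546225 in ≈ 3.143 in

CN(III) from CN(II)=92: (23·92)/(10 + 0.13·92) = 52900/549 ≈ 96.357
Retention S: 1000/CN − 10 with CN=96.357 → S = 200/529 ≈ 0.378 in
Initial abstraction Ia = S/5 = (200/529)/5 = 40/529 ≈ 0.076 in
Excess rainfall: 3.560 − 0.076 = 3.484 in; P > Ia so Q > 0
Q: (46081/13225)² ÷ (51081/13225) = 2123458561/675546225 in (≈ 3.143 in)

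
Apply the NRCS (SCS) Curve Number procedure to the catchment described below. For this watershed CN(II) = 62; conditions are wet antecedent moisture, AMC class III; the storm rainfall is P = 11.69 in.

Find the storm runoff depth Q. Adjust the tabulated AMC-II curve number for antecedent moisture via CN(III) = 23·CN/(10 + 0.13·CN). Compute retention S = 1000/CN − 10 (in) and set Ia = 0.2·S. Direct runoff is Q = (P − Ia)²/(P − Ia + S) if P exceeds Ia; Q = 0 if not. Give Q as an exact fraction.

Q = 632815477009/70265936100 in ≈ 9.006 in

CN(III) from CN(II)=62: (23·62)/(10 + 0.13·62) = 71300/903 ≈ 78.959
Retention S: 1000/CN − 10 with CN=78.959 → S = 1900/713 ≈ 2.665 in
Initial abstraction Ia = S/5 = (1900/713)/5 = 380/713 ≈ 0.533 in
Excess rainfall: 11.690 − 0.533 = 11.157 in; P > Ia so Q > 0
Q: (795497/71300)² ÷ (985497/71300) = 632815477009/70265936100 in (≈ 9.006 in)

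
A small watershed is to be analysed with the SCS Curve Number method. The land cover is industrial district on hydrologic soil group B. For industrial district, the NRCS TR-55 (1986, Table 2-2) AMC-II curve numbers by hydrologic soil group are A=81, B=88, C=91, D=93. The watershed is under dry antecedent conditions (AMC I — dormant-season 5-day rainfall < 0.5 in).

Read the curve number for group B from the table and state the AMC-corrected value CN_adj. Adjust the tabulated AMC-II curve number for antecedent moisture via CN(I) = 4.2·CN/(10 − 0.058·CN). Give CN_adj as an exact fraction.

CN_adj = 3850/51 ≈ 75.490

NRCS table: industrial district, soil group B → CN(II) = 88
Adjust CN=88 to AMC I: 4.2·88/(10 − 0.058·88) → (1848/5) ÷ (612/125) = 3850/51 ≈ 75.490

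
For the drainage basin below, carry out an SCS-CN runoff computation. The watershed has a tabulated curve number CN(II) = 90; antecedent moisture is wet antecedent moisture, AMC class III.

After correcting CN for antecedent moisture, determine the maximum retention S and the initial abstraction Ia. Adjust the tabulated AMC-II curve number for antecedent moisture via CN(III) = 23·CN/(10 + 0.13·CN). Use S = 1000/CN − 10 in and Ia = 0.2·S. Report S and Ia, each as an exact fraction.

S = 100/207 in ≈ 0.483 in; Ia = 20/207 in ≈ 0.097 in

Wet (AMC III): CN(III) = 23·90/(10 + 0.13·90) = 2070/(217/10) = 20700/217 ≈ 95.392
S = 1000/(20700/217) − 10 = 100/207 in ≈ 0.483 in
Ia = 0.2S: 0.2·0.483 = 0.097 in (exactly 20/207)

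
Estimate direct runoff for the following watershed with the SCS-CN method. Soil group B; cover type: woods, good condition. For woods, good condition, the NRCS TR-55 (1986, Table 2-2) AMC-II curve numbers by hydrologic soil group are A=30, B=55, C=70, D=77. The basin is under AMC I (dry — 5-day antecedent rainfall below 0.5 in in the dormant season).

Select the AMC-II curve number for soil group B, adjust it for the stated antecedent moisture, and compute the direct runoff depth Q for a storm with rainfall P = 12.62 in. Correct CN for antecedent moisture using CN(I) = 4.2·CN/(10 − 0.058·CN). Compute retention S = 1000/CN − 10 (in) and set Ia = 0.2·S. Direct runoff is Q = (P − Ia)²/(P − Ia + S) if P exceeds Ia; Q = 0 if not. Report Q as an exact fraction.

Q = 1128086569/418059950 in ≈ 2.698 in

NRCS table: woods, good condition, soil group B → CN(II) = 55
CN(I) from CN(II)=55: (4.2·55)/(10 − 0.058·55) = 7700/227 ≈ 33.921
Retention S: 1000/CN − 10 with CN=33.921 → S = 1500/77 ≈ 19.481 in
Ia = 0.2·(1500/77) = 300/77 in ≈ 3.896 in
P − Ia = 12.620 − 3.896 = 33587/3850 ≈ 8.724 in (> 0, runoff occurs)
Q: (33587/3850)² ÷ (108587/3850) = 1128086569/418059950 in (≈ 2.698 in)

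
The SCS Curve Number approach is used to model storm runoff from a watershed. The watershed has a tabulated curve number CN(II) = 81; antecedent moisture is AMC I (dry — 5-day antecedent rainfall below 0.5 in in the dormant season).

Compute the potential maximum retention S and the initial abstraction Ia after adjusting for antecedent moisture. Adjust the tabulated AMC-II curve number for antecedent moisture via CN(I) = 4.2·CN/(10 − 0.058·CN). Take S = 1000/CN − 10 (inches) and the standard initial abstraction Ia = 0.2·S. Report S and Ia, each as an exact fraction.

Adjust CN=81 to AMC I: 4.2·81/(10 − 0.058·81) → (1701/5) ÷ (2651/500) = 170100/2651 ≈ 64.164
Retention S: 1000/CN − 10 with CN=64.164 → S = 9500/1701 ≈ 5.585 in
Initial abstraction Ia = S/5 = (9500/1701)/5 = 1900/1701 ≈ 1.117 in

S = 9500/1701 in ≈ 5.585 in; Ia = 1900/1701 in ≈ 1.117 in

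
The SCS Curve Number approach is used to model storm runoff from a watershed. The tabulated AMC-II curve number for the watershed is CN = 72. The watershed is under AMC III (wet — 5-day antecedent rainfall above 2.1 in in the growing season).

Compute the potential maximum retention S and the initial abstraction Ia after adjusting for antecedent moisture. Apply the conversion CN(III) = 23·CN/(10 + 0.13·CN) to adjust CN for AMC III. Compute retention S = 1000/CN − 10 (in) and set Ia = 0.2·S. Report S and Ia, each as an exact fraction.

S = 350/207 in ≈ 1.691 in; Ia = 70/207 in ≈ 0.338 in

CN(III) from CN(II)=72: (23·72)/(10 + 0.13·72) = 10350/121 ≈ 85.537
Retention S: 1000/CN − 10 with CN=85.537 → S = 350/207 ≈ 1.691 in
Ia = 0.2S: 0.2·1.691 = 0.338 in (exactly 70/207)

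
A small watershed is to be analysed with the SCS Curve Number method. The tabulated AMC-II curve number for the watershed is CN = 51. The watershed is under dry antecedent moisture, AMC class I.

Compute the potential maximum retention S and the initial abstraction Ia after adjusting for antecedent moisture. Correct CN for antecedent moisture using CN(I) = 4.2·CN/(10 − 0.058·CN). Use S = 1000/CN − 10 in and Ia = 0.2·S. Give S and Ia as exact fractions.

S = 3500/153 in ≈ 22.876 in; Ia = 700/153 in ≈ 4.575 in

Adjust CN=51 to AMC I: 4.2·51/(10 − 0.058·51) → (1071/5) ÷ (3521/500) = 15300/503 ≈ 30.417
Max retention: S = 1000/(15300/503) − 10 = 3500/153 in (≈ 22.876 in)
Ia = 0.2·(3500/153) = 700/153 in ≈ 4.575 in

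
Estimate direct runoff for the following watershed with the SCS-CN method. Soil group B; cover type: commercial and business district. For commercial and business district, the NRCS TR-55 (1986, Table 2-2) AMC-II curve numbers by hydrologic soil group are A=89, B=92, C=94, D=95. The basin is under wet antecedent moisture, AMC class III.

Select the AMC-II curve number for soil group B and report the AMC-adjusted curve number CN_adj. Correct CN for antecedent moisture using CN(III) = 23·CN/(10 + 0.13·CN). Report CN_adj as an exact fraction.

CN_adj = 52900/549 ≈ 96.357

NRCS table: commercial and business district, soil group B → CN(II) = 92
Wet (AMC III): CN(III) = 23·92/(10 + 0.13·92) = 2116/(549/25) = 52900/549 ≈ 96.357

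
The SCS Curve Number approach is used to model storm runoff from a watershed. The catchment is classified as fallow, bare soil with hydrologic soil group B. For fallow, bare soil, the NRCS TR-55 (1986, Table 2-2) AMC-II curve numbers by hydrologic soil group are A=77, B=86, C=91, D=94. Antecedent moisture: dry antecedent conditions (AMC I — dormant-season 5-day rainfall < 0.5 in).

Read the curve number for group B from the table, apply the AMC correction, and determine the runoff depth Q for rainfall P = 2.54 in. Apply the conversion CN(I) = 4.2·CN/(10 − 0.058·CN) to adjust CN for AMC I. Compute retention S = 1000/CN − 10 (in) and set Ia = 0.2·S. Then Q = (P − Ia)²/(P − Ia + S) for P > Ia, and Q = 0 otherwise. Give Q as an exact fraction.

NRCS table: fallow, bare soil, soil group B → CN(II) = 86
Dry (AMC I): CN(I) = 4.2·86/(10 − 0.058·86) = (1806/5)/(1253/250) = 12900/179 ≈ 72.067
Max retention: S = 1000/(12900/179) − 10 = 500/129 in (≈ 3.876 in)
Ia = 0.2·(500/129) = 100/129 in ≈ 0.775 in
Since P=2.540 > Ia=0.775: effective rainfall P−Ia = 11383/6450 in
Q: (11383/6450)² ÷ (36383/6450) = 129572689/234670350 in (≈ 0.552 in)

Q = 129572689/234670350 in ≈ 0.552 in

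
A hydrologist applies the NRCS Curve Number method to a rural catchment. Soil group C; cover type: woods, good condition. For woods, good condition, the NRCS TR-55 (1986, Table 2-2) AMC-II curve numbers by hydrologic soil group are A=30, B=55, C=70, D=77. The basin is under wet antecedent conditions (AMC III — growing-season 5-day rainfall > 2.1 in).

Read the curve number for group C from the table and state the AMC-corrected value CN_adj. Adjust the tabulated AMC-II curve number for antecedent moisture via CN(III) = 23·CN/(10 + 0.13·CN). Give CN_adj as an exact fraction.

CN_adj = 16100/191 ≈ 84.293

NRCS table: woods, good condition, soil group C → CN(II) = 70
Adjust CN=70 to AMC III: 23·70/(10 + 0.13·70) → 1610 ÷ (191/10) = 16100/191 ≈ 84.293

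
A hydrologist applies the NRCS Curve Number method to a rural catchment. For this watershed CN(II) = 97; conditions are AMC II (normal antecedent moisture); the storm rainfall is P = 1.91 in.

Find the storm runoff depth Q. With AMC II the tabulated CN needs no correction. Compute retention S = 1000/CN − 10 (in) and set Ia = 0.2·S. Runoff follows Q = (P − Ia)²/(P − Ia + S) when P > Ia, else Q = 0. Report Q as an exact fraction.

Average conditions: CN = 97 (no AMC adjustment).
Retention S: 1000/CN − 10 with CN=97.000 → S = 30/97 ≈ 0.309 in
Ia = 0.2S: 0.2·0.309 = 0.062 in (exactly 6/97)
Since P=1.910 > Ia=0.062: effective rainfall P−Ia = 17927/9700 in
Q = (17927/9700)²/((17927/9700) + 30/97) = (321377329/94090000)/(20927/9700) = 321377329/202991900 in ≈ 1.583 in

Q = 321377329/202991900 in ≈ 1.583 in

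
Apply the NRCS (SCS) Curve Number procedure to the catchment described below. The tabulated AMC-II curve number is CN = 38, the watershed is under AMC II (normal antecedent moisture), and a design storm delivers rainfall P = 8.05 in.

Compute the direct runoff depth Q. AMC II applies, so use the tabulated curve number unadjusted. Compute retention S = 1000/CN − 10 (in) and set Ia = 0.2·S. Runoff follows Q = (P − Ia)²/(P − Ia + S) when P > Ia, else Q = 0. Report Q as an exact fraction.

Average conditions: CN = 38 (no AMC adjustment).
Retention S: 1000/CN − 10 with CN=38.000 → S = 310/19 ≈ 16.316 in
Initial abstraction Ia = S/5 = (310/19)/5 = 62/19 ≈ 3.263 in
Since P=8.050 > Ia=3.263: effective rainfall P−Ia = 1819/380 in
Runoff Q = (P−Ia)²/(P−Ia+S) = (4.787)²/(4.787+16.316) = 3308761/3047220 ≈ 1.086 in

Q = 3308761/3047220 in ≈ 1.086 in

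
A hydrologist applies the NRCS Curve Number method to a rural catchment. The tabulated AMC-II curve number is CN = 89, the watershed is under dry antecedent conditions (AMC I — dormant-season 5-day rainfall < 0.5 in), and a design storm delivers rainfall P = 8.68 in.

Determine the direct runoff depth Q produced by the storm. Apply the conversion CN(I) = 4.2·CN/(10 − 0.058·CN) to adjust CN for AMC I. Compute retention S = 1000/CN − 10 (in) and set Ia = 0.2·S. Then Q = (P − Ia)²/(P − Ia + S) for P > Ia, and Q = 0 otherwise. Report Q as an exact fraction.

CN(I) from CN(II)=89: (4.2·89)/(10 − 0.058·89) = 186900/2419 ≈ 77.263
S = 1000/(186900/2419) − 10 = 5500/1869 in ≈ 2.943 in
Initial abstraction Ia = S/5 = (5500/1869)/5 = 1100/1869 ≈ 0.589 in
Excess rainfall: 8.680 − 0.589 = 8.091 in; P > Ia so Q > 0
Runoff Q = (P−Ia)²/(P−Ia+S) = (8.091)²/(8.091+2.943) = 142939193329/24090148425 ≈ 5.934 in

Q = 142939193329/24090148425 in ≈ 5.934 in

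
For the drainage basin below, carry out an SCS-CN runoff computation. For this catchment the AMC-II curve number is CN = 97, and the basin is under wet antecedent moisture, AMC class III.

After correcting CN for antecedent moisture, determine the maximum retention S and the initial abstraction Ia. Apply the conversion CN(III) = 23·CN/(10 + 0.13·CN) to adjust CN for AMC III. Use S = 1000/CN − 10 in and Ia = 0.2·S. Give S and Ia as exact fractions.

S = 300/2231 in ≈ 0.134 in; Ia = 60/2231 in ≈ 0.027 in

Adjust CN=97 to AMC III: 23·97/(10 + 0.13·97) → 2231 ÷ (2261/100) = 223100/2261 ≈ 98.673
Max retention: S = 1000/(223100/2261) − 10 = 300/2231 in (≈ 0.134 in)
Initial abstraction Ia = S/5 = (300/2231)/5 = 60/2231 ≈ 0.027 in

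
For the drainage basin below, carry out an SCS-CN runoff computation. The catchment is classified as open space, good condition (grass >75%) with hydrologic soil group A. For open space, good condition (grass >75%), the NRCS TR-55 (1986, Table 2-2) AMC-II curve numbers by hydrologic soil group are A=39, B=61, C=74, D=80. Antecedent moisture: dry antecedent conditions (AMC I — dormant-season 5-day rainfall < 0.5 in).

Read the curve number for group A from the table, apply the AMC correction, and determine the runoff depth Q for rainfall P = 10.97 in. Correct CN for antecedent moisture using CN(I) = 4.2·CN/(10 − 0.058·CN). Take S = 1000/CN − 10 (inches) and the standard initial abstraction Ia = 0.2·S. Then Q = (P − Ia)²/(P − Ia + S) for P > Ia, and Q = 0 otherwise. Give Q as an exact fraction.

NRCS table: open space, good condition (grass >75%), soil group A → CN(II) = 39
Dry (AMC I): CN(I) = 4.2·39/(10 − 0.058·39) = (819/5)/(3869/500) = 81900/3869 ≈ 21.168
Max retention: S = 1000/(81900/3869) − 10 = 30500/819 in (≈ 37.241 in)
Ia = 0.2·(30500/819) = 6100/819 in ≈ 7.448 in
P − Ia = 10.970 − 7.448 = 288443/81900 ≈ 3.522 in (> 0, runoff occurs)
Runoff Q = (P−Ia)²/(P−Ia+S) = (3.522)²/(3.522+37.241) = 83199364249/273418481700 ≈ 0.304 in

Q = 83199364249/273418481700 in ≈ 0.304 in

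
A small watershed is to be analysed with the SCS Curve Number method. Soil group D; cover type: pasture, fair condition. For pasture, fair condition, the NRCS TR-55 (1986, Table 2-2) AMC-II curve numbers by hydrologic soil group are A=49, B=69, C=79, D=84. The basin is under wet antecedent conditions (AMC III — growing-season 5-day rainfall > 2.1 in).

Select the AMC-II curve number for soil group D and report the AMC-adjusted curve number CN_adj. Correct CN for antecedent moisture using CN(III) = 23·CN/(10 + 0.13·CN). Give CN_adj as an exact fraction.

CN_adj = 48300/523 ≈ 92.352

NRCS table: pasture, fair condition, soil group D → CN(II) = 84
Adjust CN=84 to AMC III: 23·84/(10 + 0.13·84) → 1932 ÷ (523/25) = 48300/523 ≈ 92.352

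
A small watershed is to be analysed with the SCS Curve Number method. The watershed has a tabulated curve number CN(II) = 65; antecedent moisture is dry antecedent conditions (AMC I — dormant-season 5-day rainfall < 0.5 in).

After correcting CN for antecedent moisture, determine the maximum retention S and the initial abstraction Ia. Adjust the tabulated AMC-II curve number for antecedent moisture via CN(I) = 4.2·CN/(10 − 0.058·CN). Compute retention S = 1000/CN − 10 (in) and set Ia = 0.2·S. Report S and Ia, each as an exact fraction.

S = 500/39 in ≈ 12.821 in; Ia = 100/39 in ≈ 2.564 in

Adjust CN=65 to AMC I: 4.2·65/(10 − 0.058·65) → 273 ÷ (623/100) = 3900/89 ≈ 43.820
Retention S: 1000/CN − 10 with CN=43.820 → S = 500/39 ≈ 12.821 in
Ia = 0.2S: 0.2·12.821 = 2.564 in (exactly 100/39)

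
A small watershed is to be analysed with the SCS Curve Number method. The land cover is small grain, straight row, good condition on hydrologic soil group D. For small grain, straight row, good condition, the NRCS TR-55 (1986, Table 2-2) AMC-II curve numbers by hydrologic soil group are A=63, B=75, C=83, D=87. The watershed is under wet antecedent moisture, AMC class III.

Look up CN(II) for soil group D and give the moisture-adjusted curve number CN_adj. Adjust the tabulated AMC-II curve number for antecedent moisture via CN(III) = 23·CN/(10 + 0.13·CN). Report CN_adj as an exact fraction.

CN_adj = 200100/2131 ≈ 93.900

NRCS table: small grain, straight row, good condition, soil group D → CN(II) = 87
Wet (AMC III): CN(III) = 23·87/(10 + 0.13·87) = 2001/(2131/100) = 200100/2131 ≈ 93.900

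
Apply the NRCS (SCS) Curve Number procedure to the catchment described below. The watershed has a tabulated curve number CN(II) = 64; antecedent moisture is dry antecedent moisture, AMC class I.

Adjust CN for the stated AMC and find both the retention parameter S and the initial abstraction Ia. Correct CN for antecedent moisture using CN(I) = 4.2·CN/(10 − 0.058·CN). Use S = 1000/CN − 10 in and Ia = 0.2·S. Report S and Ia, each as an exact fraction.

Adjust CN=64 to AMC I: 4.2·64/(10 − 0.058·64) → (1344/5) ÷ (786/125) = 5600/131 ≈ 42.748
Retention S: 1000/CN − 10 with CN=42.748 → S = 375/28 ≈ 13.393 in
Initial abstraction Ia = S/5 = (375/28)/5 = 75/28 ≈ 2.679 in

S = 375/28 in ≈ 13.393 in; Ia = 75/28 in ≈ 2.679 in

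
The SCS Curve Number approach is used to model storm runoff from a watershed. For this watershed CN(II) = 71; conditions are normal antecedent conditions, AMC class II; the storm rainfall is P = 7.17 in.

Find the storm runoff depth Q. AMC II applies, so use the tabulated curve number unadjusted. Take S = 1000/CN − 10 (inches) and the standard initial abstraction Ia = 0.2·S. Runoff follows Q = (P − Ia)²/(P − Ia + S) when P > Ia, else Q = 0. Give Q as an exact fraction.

Average conditions: CN = 71 (no AMC adjustment).
Max retention: S = 1000/71 − 10 = 290/71 in (≈ 4.085 in)
Ia = 0.2·(290/71) = 58/71 in ≈ 0.817 in
Excess rainfall: 7.170 − 0.817 = 6.353 in; P > Ia so Q > 0
Runoff Q = (P−Ia)²/(P−Ia+S) = (6.353)²/(6.353+4.085) = 2034641449/526159700 ≈ 3.867 in

Q = 2034641449/526159700 in ≈ 3.867 in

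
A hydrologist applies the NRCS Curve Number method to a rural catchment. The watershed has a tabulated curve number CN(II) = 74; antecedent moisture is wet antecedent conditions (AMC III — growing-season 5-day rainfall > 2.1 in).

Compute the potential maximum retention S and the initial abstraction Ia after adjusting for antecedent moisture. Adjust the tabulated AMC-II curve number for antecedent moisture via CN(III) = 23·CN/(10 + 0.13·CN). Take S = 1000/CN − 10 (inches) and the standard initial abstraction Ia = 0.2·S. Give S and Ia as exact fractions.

S = 1300/851 in ≈ 1.528 in; Ia = 260/851 in ≈ 0.306 in

Wet (AMC III): CN(III) = 23·74/(10 + 0.13·74) = 1702/(981/50) = 85100/981 ≈ 86.748
Retention S: 1000/CN − 10 with CN=86.748 → S = 1300/851 ≈ 1.528 in
Initial abstraction Ia = S/5 = (1300/851)/5 = 260/851 ≈ 0.306 in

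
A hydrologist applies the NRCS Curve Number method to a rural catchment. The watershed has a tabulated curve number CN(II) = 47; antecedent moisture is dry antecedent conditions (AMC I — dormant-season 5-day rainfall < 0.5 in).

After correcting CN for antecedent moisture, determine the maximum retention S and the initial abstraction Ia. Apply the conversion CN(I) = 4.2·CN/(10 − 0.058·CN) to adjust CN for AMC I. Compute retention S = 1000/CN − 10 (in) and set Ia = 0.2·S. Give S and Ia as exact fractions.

Adjust CN=47 to AMC I: 4.2·47/(10 − 0.058·47) → (987/5) ÷ (3637/500) = 98700/3637 ≈ 27.138
Retention S: 1000/CN − 10 with CN=27.138 → S = 26500/987 ≈ 26.849 in
Ia = 0.2·(26500/987) = 5300/987 in ≈ 5.370 in

S = 26500/987 in ≈ 26.849 in; Ia = 5300/987 in ≈ 5.370 in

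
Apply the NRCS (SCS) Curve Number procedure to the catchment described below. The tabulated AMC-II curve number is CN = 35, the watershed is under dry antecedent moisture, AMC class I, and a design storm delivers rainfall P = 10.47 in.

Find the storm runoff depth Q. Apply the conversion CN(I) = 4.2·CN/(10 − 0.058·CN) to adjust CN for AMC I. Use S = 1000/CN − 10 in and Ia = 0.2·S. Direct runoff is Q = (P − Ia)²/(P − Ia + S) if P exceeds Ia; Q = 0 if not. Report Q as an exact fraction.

CN(I) from CN(II)=35: (4.2·35)/(10 − 0.058·35) = 14700/797 ≈ 18.444
S = 1000/(14700/797) − 10 = 6500/147 in ≈ 44.218 in
Ia = 0.2·(6500/147) = 1300/147 in ≈ 8.844 in
Since P=10.470 > Ia=8.844: effective rainfall P−Ia = 23909/14700 in
Q = (23909/14700)²/((23909/14700) + 6500/147) = (571640281/216090000)/(673909/14700) = 571640281/9906462300 in ≈ 0.058 in

Q = 571640281/9906462300 in ≈ 0.058 in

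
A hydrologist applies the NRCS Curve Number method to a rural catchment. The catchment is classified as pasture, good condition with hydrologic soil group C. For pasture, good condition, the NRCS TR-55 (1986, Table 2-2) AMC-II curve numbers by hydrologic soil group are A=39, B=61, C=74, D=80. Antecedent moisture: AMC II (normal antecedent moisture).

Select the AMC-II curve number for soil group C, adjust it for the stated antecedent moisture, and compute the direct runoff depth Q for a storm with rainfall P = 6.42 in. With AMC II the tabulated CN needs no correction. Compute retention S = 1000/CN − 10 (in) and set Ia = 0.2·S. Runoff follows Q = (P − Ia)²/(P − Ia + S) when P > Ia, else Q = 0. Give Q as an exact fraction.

Q = 111872929/31592450 in ≈ 3.541 in

NRCS table: pasture, good condition, soil group C → CN(II) = 74
CN(II) = 74; AMC II needs no correction.
Retention S: 1000/CN − 10 with CN=74.000 → S = 130/37 ≈ 3.514 in
Ia = 0.2S: 0.2·3.514 = 0.703 in (exactly 26/37)
Excess rainfall: 6.420 − 0.703 = 5.717 in; P > Ia so Q > 0
Q = (10577/1850)²/((10577/1850) + 130/37) = (111872929/3422500)/(17077/1850) = 111872929/31592450 in ≈ 3.541 in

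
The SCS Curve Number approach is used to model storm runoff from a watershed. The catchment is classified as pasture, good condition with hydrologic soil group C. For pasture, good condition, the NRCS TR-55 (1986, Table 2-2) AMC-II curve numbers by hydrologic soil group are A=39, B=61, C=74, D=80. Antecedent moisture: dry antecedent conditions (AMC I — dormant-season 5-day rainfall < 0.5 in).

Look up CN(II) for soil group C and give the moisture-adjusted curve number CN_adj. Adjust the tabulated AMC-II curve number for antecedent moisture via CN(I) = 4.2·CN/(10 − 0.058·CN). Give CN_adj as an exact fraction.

NRCS table: pasture, good condition, soil group C → CN(II) = 74
CN(I) from CN(II)=74: (4.2·74)/(10 − 0.058·74) = 77700/1427 ≈ 54.450

CN_adj = 77700/1427 ≈ 54.450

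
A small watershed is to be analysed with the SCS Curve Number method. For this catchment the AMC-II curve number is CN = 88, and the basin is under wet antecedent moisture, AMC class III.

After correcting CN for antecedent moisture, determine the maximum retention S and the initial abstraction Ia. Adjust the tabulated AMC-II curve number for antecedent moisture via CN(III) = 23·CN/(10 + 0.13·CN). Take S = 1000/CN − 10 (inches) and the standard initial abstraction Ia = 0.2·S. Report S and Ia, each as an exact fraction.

S = 150/253 in ≈ 0.593 in; Ia = 30/253 in ≈ 0.119 in

Wet (AMC III): CN(III) = 23·88/(10 + 0.13·88) = 2024/(536/25) = 6325/67 ≈ 94.403
Max retention: S = 1000/(6325/67) − 10 = 150/253 in (≈ 0.593 in)
Initial abstraction Ia = S/5 = (150/253)/5 = 30/253 ≈ 0.119 in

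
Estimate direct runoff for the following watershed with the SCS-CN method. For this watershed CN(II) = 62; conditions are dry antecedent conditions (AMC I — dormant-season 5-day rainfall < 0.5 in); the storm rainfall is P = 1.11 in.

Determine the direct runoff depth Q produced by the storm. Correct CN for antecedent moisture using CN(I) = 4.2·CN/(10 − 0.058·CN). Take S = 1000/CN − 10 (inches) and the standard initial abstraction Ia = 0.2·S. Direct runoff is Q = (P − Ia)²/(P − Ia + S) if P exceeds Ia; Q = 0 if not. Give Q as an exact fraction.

Q = 0 in ≈ 0.000 in

Adjust CN=62 to AMC I: 4.2·62/(10 − 0.058·62) → (1302/5) ÷ (1601/250) = 65100/1601 ≈ 40.662
S = 1000/(65100/1601) − 10 = 9500/651 in ≈ 14.593 in
Ia = 0.2S: 0.2·14.593 = 2.919 in (exactly 1900/651)
P = 1.110 ≤ Ia = 2.919 in: entire storm abstracted, Q = 0.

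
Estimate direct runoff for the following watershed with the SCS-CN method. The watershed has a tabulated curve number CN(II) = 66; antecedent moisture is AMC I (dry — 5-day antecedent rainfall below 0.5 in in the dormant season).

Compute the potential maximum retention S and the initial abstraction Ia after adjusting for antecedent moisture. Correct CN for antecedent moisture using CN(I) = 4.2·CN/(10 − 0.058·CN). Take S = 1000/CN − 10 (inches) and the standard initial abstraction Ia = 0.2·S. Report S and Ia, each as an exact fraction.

CN(I) from CN(II)=66: (4.2·66)/(10 − 0.058·66) = 69300/1543 ≈ 44.913
S = 1000/(69300/1543) − 10 = 8500/693 in ≈ 12.266 in
Initial abstraction Ia = S/5 = (8500/693)/5 = 1700/693 ≈ 2.453 in

S = 8500/693 in ≈ 12.266 in; Ia = 1700/693 in ≈ 2.453 in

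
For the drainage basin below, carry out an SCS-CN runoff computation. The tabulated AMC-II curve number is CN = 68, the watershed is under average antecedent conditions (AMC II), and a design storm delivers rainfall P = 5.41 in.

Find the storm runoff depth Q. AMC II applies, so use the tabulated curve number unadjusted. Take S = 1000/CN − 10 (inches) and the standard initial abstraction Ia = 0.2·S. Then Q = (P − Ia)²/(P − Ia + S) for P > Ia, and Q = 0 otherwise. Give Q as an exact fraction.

Q = 57714409/26514900 in ≈ 2.177 in

CN(II) = 68; AMC II needs no correction.
S = 1000/68 − 10 = 80/17 in ≈ 4.706 in
Initial abstraction Ia = S/5 = (80/17)/5 = 16/17 ≈ 0.941 in
Excess rainfall: 5.410 − 0.941 = 4.469 in; P > Ia so Q > 0
Runoff Q = (P−Ia)²/(P−Ia+S) = (4.469)²/(4.469+4.706) = 57714409/26514900 ≈ 2.177 in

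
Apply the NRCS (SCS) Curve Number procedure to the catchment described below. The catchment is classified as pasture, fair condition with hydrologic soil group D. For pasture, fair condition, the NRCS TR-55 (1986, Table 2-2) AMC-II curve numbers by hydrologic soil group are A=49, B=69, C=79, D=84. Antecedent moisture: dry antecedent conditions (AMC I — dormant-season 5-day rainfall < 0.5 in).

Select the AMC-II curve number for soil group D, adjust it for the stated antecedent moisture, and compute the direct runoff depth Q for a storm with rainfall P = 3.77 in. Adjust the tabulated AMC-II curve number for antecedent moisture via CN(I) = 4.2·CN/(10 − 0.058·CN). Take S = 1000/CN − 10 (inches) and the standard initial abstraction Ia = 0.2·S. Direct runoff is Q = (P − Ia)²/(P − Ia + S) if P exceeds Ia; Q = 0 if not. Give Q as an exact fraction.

Q = 15940830049/14387933700 in ≈ 1.108 in

NRCS table: pasture, fair condition, soil group D → CN(II) = 84
Dry (AMC I): CN(I) = 4.2·84/(10 − 0.058·84) = (1764/5)/(641/125) = 44100/641 ≈ 68.799
S = 1000/(44100/641) − 10 = 2000/441 in ≈ 4.535 in
Ia = 0.2S: 0.2·4.535 = 0.907 in (exactly 400/441)
P − Ia = 3.770 − 0.907 = 126257/44100 ≈ 2.863 in (> 0, runoff occurs)
Q: (126257/44100)² ÷ (326257/44100) = 15940830049/14387933700 in (≈ 1.108 in)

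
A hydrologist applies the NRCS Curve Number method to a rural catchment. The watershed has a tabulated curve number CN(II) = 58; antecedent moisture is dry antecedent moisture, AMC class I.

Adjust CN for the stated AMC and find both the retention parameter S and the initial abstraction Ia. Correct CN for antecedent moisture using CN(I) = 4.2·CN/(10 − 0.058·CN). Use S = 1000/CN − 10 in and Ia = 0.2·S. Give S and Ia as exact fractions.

Adjust CN=58 to AMC I: 4.2·58/(10 − 0.058·58) → (1218/5) ÷ (1659/250) = 2900/79 ≈ 36.709
Max retention: S = 1000/(2900/79) − 10 = 500/29 in (≈ 17.241 in)
Ia = 0.2S: 0.2·17.241 = 3.448 in (exactly 100/29)

S = 500/29 in ≈ 17.241 in; Ia = 100/29 in ≈ 3.448 in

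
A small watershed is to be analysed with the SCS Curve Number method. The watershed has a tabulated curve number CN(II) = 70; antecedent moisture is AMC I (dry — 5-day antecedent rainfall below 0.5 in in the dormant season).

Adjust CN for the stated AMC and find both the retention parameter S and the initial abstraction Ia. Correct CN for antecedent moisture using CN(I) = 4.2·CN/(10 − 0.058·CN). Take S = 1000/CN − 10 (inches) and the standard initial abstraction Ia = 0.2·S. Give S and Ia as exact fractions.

CN(I) from CN(II)=70: (4.2·70)/(10 − 0.058·70) = 4900/99 ≈ 49.495
Max retention: S = 1000/(4900/99) − 10 = 500/49 in (≈ 10.204 in)
Ia = 0.2S: 0.2·10.204 = 2.041 in (exactly 100/49)

S = 500/49 in ≈ 10.204 in; Ia = 100/49 in ≈ 2.041 in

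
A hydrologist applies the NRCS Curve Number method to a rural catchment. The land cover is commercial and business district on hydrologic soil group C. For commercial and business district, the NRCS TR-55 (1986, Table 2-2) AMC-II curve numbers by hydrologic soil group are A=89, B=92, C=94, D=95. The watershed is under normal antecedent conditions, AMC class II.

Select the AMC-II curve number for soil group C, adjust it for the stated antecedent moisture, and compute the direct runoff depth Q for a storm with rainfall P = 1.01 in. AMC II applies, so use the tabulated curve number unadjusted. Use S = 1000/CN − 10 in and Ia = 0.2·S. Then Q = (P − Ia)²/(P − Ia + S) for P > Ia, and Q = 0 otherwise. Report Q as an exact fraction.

Q = 17197609/33590900 in ≈ 0.512 in

NRCS table: commercial and business district, soil group C → CN(II) = 94
AMC II — tabulated CN = 94 applies directly.
Retention S: 1000/CN − 10 with CN=94.000 → S = 30/47 ≈ 0.638 in
Ia = 0.2·(30/47) = 6/47 in ≈ 0.128 in
P − Ia = 1.010 − 0.128 = 4147/4700 ≈ 0.882 in (> 0, runoff occurs)
Q: (4147/4700)² ÷ (7147/4700) = 17197609/33590900 in (≈ 0.512 in)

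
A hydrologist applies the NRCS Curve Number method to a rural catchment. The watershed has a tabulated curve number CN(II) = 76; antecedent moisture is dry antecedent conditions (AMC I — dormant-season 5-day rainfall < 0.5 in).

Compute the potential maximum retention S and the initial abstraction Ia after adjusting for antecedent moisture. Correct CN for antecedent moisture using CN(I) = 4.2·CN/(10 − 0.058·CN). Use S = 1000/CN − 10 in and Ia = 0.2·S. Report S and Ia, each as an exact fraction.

CN(I) from CN(II)=76: (4.2·76)/(10 − 0.058·76) = 13300/233 ≈ 57.082
Max retention: S = 1000/(13300/233) − 10 = 1000/133 in (≈ 7.519 in)
Ia = 0.2·(1000/133) = 200/133 in ≈ 1.504 in

S = 1000/133 in ≈ 7.519 in; Ia = 200/133 in ≈ 1.504 in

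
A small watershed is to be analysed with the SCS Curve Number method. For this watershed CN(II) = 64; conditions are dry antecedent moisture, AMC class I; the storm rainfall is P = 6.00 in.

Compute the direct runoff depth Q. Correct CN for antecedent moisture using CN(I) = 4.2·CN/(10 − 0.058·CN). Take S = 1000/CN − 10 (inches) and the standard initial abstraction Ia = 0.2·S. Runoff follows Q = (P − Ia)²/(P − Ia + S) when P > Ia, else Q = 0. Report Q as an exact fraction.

Q = 961/1456 in ≈ 0.660 in

Dry (AMC I): CN(I) = 4.2·64/(10 − 0.058·64) = (1344/5)/(786/125) = 5600/131 ≈ 42.748
Retention S: 1000/CN − 10 with CN=42.748 → S = 375/28 ≈ 13.393 in
Initial abstraction Ia = S/5 = (375/28)/5 = 75/28 ≈ 2.679 in
Since P=6.000 > Ia=2.679: effective rainfall P−Ia = 93/28 in
Q = (93/28)²/((93/28) + 375/28) = (8649/784)/(117/7) = 961/1456 in ≈ 0.660 in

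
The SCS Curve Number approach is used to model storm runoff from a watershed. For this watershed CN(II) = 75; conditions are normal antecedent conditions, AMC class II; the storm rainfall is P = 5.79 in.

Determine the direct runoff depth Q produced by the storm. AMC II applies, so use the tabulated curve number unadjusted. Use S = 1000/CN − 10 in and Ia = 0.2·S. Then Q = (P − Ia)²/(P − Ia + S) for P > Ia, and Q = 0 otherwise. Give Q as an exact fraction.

CN(II) = 75; AMC II needs no correction.
Retention S: 1000/CN − 10 with CN=75.000 → S = 10/3 ≈ 3.333 in
Ia = 0.2·(10/3) = 2/3 in ≈ 0.667 in
Excess rainfall: 5.790 − 0.667 = 5.123 in; P > Ia so Q > 0
Q = (1537/300)²/((1537/300) + 10/3) = (2362369/90000)/(2537/300) = 2362369/761100 in ≈ 3.104 in

Q = 2362369/761100 in ≈ 3.104 in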